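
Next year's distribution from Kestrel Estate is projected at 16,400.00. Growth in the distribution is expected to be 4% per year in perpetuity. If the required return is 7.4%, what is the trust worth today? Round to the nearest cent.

482352.94

Growing perpetuity: P = D₁ / (r − g) = 16,400.0000 / (0.074 − 0.04) = 482,352.94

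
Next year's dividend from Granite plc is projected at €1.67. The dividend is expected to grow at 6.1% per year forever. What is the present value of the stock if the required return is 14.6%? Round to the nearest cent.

€19.65

Growing perpetuity: P = D₁ / (r − g) = €1.6700 / (0.146 − 0.061) = €19.65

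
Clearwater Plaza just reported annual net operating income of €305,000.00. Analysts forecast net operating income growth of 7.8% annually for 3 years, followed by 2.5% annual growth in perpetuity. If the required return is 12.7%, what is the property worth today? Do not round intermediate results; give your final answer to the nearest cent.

€3520020.39

D_1 = 328790.00000
D_2 = 354435.62000
D_3 = 382081.59836
Terminal value at year 3: TV = D_3×(1+g_2)/(r−g_2) = 391633.63832/0.102 = 3839545.47372
P_0 = D_1/(1+r)^1 + D_2/(1+r)^2 + D_3/(1+r)^3 + TV/(1+r)^3
    = 291739.13043 + 279054.82042 + 266922.00214 + 2682304.43324 = 3520020.38623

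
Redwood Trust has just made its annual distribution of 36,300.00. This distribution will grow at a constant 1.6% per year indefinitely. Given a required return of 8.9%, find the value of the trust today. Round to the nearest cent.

D₁ = D₀ × (1 + g) = 36,300.00 × 1.016 = 36,880.8000
Growing perpetuity: P = D₁ / (r − g) = 36,880.8000 / (0.089 − 0.016) = 505,216.44

505216.44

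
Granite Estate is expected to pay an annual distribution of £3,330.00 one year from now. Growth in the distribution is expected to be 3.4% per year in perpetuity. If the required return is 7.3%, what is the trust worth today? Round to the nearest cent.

Growing perpetuity: P = D₁ / (r − g) = £3,330.0000 / (0.073 − 0.034) = £85,384.62

£85384.62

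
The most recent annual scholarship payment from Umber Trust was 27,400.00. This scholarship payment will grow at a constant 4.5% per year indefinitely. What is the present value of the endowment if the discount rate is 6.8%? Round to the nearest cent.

D₁ = D₀ × (1 + g) = 27,400.00 × 1.045 = 28,633.0000
Growing perpetuity: P = D₁ / (r − g) = 28,633.0000 / (0.068 − 0.045) = 1,244,913.04

1244913.04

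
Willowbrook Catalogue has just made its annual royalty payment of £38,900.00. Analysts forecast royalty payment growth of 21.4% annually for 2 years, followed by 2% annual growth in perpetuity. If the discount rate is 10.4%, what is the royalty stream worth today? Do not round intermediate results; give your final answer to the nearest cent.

£660989.59

D_1 = 47224.60000
D_2 = 57330.66440
Terminal value at year 2: TV = D_2×(1+g_2)/(r−g_2) = 58477.27769/0.084 = 696158.06771
P_0 = D_1/(1+r)^1 + D_2/(1+r)^2 + TV/(1+r)^2
    = 42775.90580 + 47037.99786 + 571175.68830 = 660989.59196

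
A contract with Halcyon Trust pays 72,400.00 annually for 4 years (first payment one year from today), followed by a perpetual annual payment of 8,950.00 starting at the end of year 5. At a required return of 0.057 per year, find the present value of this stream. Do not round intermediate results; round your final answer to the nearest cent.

378397.30

PV of 4-year annuity: 72,400.00 × [1 − (1+0.057)^−4] / 0.057 = 252606.68820
Perpetuity value at year 4: 8,950.00 / 0.057 = 157017.54386
PV of perpetuity: 157017.54386 / (1+0.057)^4 = 125790.61210
Total PV = 252606.68820 + 125790.61210 = 378397.30030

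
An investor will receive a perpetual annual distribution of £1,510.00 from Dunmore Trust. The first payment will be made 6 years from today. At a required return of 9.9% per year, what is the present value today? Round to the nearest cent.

£9513.78

Value at end of year 5: C / r = £1,510.00 / 0.099 = £15,252.5253
Discount to today: PV = £15,252.5253 / (1 + 0.099)^5 = £15,252.5253 / 1.603203 = £9,513.78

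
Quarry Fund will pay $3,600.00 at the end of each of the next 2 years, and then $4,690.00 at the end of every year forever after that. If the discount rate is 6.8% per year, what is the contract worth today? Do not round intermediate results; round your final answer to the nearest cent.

PV of 2-year annuity: $3,600.00 × [1 − (1+0.068)^−2] / 0.068 = 6526.95367
Perpetuity value at year 2: $4,690.00 / 0.068 = 68970.58824
PV of perpetuity: 68970.58824 / (1+0.068)^2 = 60467.41804
Total PV = 6526.95367 + 60467.41804 = 66994.37171

$66994.37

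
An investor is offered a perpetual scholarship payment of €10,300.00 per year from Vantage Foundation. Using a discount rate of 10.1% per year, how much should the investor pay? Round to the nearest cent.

€101980.20

Level perpetuity: PV = C / r = €10,300.00 / 0.101 = €101,980.20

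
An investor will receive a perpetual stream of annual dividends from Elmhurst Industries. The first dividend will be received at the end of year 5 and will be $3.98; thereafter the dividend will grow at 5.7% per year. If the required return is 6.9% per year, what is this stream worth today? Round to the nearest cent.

Value at end of year 4: C₁ / (r − g) = $3.98 / (0.069 − 0.057) = $331.6667
Discount to today: PV = $331.6667 / (1 + 0.069)^4 = $331.6667 / 1.305903 = $253.98

$253.98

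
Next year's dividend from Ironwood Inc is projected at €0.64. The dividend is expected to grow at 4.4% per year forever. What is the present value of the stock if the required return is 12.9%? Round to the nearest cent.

Growing perpetuity: P = D₁ / (r − g) = €0.6400 / (0.129 − 0.044) = €7.53

€7.53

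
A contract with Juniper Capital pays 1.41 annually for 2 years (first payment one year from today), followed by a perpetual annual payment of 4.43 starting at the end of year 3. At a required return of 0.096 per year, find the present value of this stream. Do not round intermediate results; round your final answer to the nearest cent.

40.88

PV of 2-year annuity: 1.41 × [1 − (1+0.096)^−2] / 0.096 = 2.46031
Perpetuity value at year 2: 4.43 / 0.096 = 46.14583
PV of perpetuity: 46.14583 / (1+0.096)^2 = 38.41593
Total PV = 2.46031 + 38.41593 = 40.87624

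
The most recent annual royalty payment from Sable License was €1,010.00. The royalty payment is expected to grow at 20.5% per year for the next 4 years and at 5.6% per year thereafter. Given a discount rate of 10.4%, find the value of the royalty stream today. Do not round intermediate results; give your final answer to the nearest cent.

€36589.15

D_1 = 1217.05000
D_2 = 1466.54525
D_3 = 1767.18703
D_4 = 2129.46037
Terminal value at year 4: TV = D_4×(1+g_2)/(r−g_2) = 2248.71015/0.048 = 46848.12807
P_0 = D_1/(1+r)^1 + D_2/(1+r)^2 + D_3/(1+r)^3 + D_4/(1+r)^4 + TV/(1+r)^4
    = 1102.40036 + 1203.25402 + 1313.33432 + 1433.48538 + 31536.67835 = 36589.15243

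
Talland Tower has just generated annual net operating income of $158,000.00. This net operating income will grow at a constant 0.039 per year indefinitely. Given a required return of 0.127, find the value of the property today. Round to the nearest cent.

$1865477.27

D₁ = D₀ × (1 + g) = $158,000.00 × 1.039 = $164,162.0000
Growing perpetuity: P = D₁ / (r − g) = $164,162.0000 / (0.127 − 0.039) = $1,865,477.27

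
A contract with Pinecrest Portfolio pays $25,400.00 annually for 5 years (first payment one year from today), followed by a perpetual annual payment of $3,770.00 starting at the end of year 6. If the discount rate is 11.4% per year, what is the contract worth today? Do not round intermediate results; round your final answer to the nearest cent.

$112214.51

PV of 5-year annuity: $25,400.00 × [1 − (1+0.114)^−5] / 0.114 = 92938.79065
Perpetuity value at year 5: $3,770.00 / 0.114 = 33070.17544
PV of perpetuity: 33070.17544 / (1+0.114)^5 = 19275.71714
Total PV = 92938.79065 + 19275.71714 = 112214.50779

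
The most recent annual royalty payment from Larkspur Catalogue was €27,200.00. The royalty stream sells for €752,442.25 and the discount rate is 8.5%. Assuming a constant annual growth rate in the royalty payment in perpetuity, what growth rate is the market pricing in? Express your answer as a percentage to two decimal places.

4.71%

P = D₀(1+g)/(r−g) ⇒ P(r−g) = D₀(1+g) ⇒ g(P+D₀) = P·r − D₀
g = (P·r − D₀)/(P + D₀) = (€752,442.25×0.085 − €27,200.00) / (€752,442.25 + €27,200.00) = 0.047147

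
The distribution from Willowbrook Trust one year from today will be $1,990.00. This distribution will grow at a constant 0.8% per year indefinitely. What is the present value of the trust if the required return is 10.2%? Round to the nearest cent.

$21170.21

Growing perpetuity: P = D₁ / (r − g) = $1,990.0000 / (0.102 − 0.008) = $21,170.21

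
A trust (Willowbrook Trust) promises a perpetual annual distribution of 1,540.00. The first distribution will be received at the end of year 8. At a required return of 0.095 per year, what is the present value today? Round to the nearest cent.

Value at end of year 7: C / r = 1,540.00 / 0.095 = 16,210.5263
Discount to today: PV = 16,210.5263 / (1 + 0.095)^7 = 16,210.5263 / 1.887552 = 8,588.12

8588.12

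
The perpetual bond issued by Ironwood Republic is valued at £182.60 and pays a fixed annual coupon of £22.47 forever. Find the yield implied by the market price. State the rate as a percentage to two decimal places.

12.31%

P = C/r ⇒ r = C/P = £22.47/£182.60 = 0.123056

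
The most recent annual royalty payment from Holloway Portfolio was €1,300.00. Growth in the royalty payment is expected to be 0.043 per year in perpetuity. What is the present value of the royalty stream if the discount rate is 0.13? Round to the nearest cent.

€15585.06

D₁ = D₀ × (1 + g) = €1,300.00 × 1.043 = €1,355.9000
Growing perpetuity: P = D₁ / (r − g) = €1,355.9000 / (0.13 − 0.043) = €15,585.06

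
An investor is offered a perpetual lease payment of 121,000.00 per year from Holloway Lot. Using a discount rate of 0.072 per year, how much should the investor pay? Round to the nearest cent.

Level perpetuity: PV = C / r = 121,000.00 / 0.072 = 1,680,555.56

1680555.56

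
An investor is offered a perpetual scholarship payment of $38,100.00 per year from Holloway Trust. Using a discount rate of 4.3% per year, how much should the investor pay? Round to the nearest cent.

$886046.51

Level perpetuity: PV = C / r = $38,100.00 / 0.043 = $886,046.51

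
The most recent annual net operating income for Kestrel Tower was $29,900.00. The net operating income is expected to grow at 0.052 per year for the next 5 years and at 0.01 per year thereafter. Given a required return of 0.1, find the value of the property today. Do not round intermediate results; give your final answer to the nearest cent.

$399482.33

D_1 = 31454.80000
D_2 = 33090.44960
D_3 = 34811.15298
D_4 = 36621.33293
D_5 = 38525.64225
Terminal value at year 5: TV = D_5×(1+g_2)/(r−g_2) = 38910.89867/0.09 = 432343.31855
P_0 = D_1/(1+r)^1 + D_2/(1+r)^2 + D_3/(1+r)^3 + D_4/(1+r)^4 + D_5/(1+r)^5 + TV/(1+r)^5
    = 28595.27273 + 27347.47901 + 26154.13447 + 25012.86315 + 23921.39276 + 268451.18537 = 399482.32748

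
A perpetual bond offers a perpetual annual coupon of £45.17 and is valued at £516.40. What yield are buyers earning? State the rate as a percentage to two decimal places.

P = C/r ⇒ r = C/P = £45.17/£516.40 = 0.087471

8.75%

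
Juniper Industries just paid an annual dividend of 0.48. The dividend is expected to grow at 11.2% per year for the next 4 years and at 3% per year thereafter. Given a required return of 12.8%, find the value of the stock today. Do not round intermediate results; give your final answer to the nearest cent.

D_1 = 0.53376
D_2 = 0.59354
D_3 = 0.66002
D_4 = 0.73394
Terminal value at year 4: TV = D_4×(1+g_2)/(r−g_2) = 0.75596/0.098 = 7.71386
P_0 = D_1/(1+r)^1 + D_2/(1+r)^2 + D_3/(1+r)^3 + D_4/(1+r)^4 + TV/(1+r)^4
    = 0.47319 + 0.46648 + 0.45986 + 0.45334 + 4.76470 = 6.61757

6.62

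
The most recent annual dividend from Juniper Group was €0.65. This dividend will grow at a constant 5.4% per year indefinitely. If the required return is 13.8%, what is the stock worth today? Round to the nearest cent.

D₁ = D₀ × (1 + g) = €0.65 × 1.054 = €0.6851
Growing perpetuity: P = D₁ / (r − g) = €0.6851 / (0.138 − 0.054) = €8.16

€8.16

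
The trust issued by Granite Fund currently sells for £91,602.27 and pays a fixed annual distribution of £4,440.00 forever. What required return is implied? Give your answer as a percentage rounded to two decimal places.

4.85%

P = C/r ⇒ r = C/P = £4,440.00/£91,602.27 = 0.048470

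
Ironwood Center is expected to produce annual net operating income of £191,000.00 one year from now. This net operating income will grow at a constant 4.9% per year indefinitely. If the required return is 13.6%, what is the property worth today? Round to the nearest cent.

£2195402.30

Growing perpetuity: P = D₁ / (r − g) = £191,000.0000 / (0.136 − 0.049) = £2,195,402.30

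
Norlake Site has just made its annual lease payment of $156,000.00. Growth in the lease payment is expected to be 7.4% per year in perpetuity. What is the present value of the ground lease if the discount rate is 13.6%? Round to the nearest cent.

$2702322.58

D₁ = D₀ × (1 + g) = $156,000.00 × 1.074 = $167,544.0000
Growing perpetuity: P = D₁ / (r − g) = $167,544.0000 / (0.136 − 0.074) = $2,702,322.58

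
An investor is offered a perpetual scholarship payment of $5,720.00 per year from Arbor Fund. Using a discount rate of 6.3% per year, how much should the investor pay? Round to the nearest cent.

$90793.65

Level perpetuity: PV = C / r = $5,720.00 / 0.063 = $90,793.65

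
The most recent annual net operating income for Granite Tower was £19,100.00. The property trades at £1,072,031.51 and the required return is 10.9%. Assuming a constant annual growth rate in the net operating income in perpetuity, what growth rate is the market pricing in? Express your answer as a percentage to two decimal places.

P = D₀(1+g)/(r−g) ⇒ P(r−g) = D₀(1+g) ⇒ g(P+D₀) = P·r − D₀
g = (P·r − D₀)/(P + D₀) = (£1,072,031.51×0.109 − £19,100.00) / (£1,072,031.51 + £19,100.00) = 0.089587

8.96%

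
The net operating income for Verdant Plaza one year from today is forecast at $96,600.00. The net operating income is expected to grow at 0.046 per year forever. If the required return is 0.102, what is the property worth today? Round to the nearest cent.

Growing perpetuity: P = D₁ / (r − g) = $96,600.0000 / (0.102 − 0.046) = $1,725,000.00

$1725000.00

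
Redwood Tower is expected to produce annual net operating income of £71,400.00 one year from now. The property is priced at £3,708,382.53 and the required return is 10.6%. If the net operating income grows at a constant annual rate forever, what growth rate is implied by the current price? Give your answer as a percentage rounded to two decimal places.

P = D₁/(r−g) ⇒ g = r − D₁/P = 0.106 − £71,400.00/£3,708,382.53 = 0.086746

8.67%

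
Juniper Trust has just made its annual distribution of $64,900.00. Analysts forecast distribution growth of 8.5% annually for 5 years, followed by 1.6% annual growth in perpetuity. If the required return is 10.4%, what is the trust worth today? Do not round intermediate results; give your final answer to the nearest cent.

$995129.12

D_1 = 70416.50000
D_2 = 76401.90250
D_3 = 82896.06421
D_4 = 89942.22967
D_5 = 97587.31919
Terminal value at year 5: TV = D_5×(1+g_2)/(r−g_2) = 99148.71630/0.088 = 1126689.95795
P_0 = D_1/(1+r)^1 + D_2/(1+r)^2 + D_3/(1+r)^3 + D_4/(1+r)^4 + D_5/(1+r)^5 + TV/(1+r)^5
    = 63783.06159 + 62685.34586 + 61606.52197 + 60546.26480 + 59504.25481 + 687003.66916 = 995129.11820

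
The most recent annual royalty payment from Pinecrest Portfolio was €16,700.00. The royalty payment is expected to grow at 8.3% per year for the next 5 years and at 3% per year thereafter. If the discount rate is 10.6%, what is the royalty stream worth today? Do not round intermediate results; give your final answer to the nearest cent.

D_1 = 18086.10000
D_2 = 19587.24630
D_3 = 21212.98774
D_4 = 22973.66573
D_5 = 24880.47998
Terminal value at year 5: TV = D_5×(1+g_2)/(r−g_2) = 25626.89438/0.076 = 337195.97869
P_0 = D_1/(1+r)^1 + D_2/(1+r)^2 + D_3/(1+r)^3 + D_4/(1+r)^4 + D_5/(1+r)^5 + TV/(1+r)^5
    = 16352.71248 + 16012.64703 + 15679.65346 + 15353.58472 + 15034.29679 + 203754.28548 = 282187.17997

€282187.18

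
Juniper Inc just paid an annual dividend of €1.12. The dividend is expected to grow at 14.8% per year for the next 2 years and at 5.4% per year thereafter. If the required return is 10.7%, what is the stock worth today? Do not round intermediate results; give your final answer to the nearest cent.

€26.32

D_1 = 1.28576
D_2 = 1.47605
Terminal value at year 2: TV = D_2×(1+g_2)/(r−g_2) = 1.55576/0.053 = 29.35395
P_0 = D_1/(1+r)^1 + D_2/(1+r)^2 + TV/(1+r)^2
    = 1.16148 + 1.20450 + 23.95363 = 26.31961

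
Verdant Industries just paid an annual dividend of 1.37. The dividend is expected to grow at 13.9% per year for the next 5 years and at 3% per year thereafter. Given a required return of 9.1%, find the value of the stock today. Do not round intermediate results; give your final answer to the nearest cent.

D_1 = 1.56043
D_2 = 1.77733
D_3 = 2.02438
D_4 = 2.30577
D_5 = 2.62627
Terminal value at year 5: TV = D_5×(1+g_2)/(r−g_2) = 2.70506/0.061 = 44.34520
P_0 = D_1/(1+r)^1 + D_2/(1+r)^2 + D_3/(1+r)^3 + D_4/(1+r)^4 + D_5/(1+r)^5 + TV/(1+r)^5
    = 1.43027 + 1.49320 + 1.55890 + 1.62748 + 1.69909 + 28.68949 = 36.49843

36.50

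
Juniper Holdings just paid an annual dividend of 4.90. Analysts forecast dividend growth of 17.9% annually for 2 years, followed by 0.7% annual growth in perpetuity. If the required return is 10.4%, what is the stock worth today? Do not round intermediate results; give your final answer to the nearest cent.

68.84

D_1 = 5.77710
D_2 = 6.81120
Terminal value at year 2: TV = D_2×(1+g_2)/(r−g_2) = 6.85888/0.097 = 70.71010
P_0 = D_1/(1+r)^1 + D_2/(1+r)^2 + TV/(1+r)^2
    = 5.23288 + 5.58838 + 58.01540 = 68.83665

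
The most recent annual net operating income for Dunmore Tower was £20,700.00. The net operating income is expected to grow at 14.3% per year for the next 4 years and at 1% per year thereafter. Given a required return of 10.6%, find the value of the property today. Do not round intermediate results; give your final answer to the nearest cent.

D_1 = 23660.10000
D_2 = 27043.49430
D_3 = 30910.71398
D_4 = 35330.94608
Terminal value at year 4: TV = D_4×(1+g_2)/(r−g_2) = 35684.25555/0.096 = 371710.99527
P_0 = D_1/(1+r)^1 + D_2/(1+r)^2 + D_3/(1+r)^3 + D_4/(1+r)^4 + TV/(1+r)^4
    = 21392.49548 + 22108.15762 + 22847.76145 + 23612.10790 + 248419.05188 = 338379.57433

£338379.57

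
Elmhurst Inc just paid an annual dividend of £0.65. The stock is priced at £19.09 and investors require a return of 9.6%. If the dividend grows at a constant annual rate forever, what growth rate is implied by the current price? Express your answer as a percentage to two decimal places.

P = D₀(1+g)/(r−g) ⇒ P(r−g) = D₀(1+g) ⇒ g(P+D₀) = P·r − D₀
g = (P·r − D₀)/(P + D₀) = (£19.09×0.096 − £0.65) / (£19.09 + £0.65) = 0.059911

5.99%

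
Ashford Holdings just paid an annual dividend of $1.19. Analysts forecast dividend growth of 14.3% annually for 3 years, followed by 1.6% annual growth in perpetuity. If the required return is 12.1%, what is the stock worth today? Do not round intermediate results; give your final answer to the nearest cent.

$15.92

D_1 = 1.36017
D_2 = 1.55467
D_3 = 1.77699
Terminal value at year 3: TV = D_3×(1+g_2)/(r−g_2) = 1.80542/0.105 = 17.19452
P_0 = D_1/(1+r)^1 + D_2/(1+r)^2 + D_3/(1+r)^3 + TV/(1+r)^3
    = 1.21335 + 1.23717 + 1.26145 + 12.20600 = 15.91796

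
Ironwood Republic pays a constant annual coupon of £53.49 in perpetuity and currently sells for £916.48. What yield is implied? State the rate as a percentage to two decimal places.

P = C/r ⇒ r = C/P = £53.49/£916.48 = 0.058365

5.84%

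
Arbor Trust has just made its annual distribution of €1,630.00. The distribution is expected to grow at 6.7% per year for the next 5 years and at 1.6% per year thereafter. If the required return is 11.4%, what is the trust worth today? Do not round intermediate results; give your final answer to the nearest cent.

€20797.00

D_1 = 1739.21000
D_2 = 1855.73707
D_3 = 1980.07145
D_4 = 2112.73624
D_5 = 2254.28957
Terminal value at year 5: TV = D_5×(1+g_2)/(r−g_2) = 2290.35820/0.098 = 23371.00206
P_0 = D_1/(1+r)^1 + D_2/(1+r)^2 + D_3/(1+r)^3 + D_4/(1+r)^4 + D_5/(1+r)^5 + TV/(1+r)^5
    = 1561.22980 + 1495.36104 + 1432.27130 + 1371.84334 + 1313.96485 + 13622.32946 = 20796.99979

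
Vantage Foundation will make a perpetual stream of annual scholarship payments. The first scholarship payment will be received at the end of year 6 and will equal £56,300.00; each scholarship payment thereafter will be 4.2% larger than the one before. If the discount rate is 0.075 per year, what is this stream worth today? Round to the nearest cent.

Value at end of year 5: C₁ / (r − g) = £56,300.00 / (0.075 − 0.042) = £1,706,060.6061
Discount to today: PV = £1,706,060.6061 / (1 + 0.075)^5 = £1,706,060.6061 / 1.435629 = £1,188,371.24

£1188371.24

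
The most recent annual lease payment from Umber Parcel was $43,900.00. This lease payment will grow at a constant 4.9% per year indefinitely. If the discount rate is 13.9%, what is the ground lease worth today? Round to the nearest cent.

D₁ = D₀ × (1 + g) = $43,900.00 × 1.049 = $46,051.1000
Growing perpetuity: P = D₁ / (r − g) = $46,051.1000 / (0.139 − 0.049) = $511,678.89

$511678.89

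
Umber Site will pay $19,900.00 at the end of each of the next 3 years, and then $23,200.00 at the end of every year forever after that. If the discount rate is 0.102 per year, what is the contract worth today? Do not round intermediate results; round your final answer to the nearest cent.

$219273.18

PV of 3-year annuity: $19,900.00 × [1 − (1+0.102)^−3] / 0.102 = 49314.62365
Perpetuity value at year 3: $23,200.00 / 0.102 = 227450.98039
PV of perpetuity: 227450.98039 / (1+0.102)^3 = 169958.55482
Total PV = 49314.62365 + 169958.55482 = 219273.17848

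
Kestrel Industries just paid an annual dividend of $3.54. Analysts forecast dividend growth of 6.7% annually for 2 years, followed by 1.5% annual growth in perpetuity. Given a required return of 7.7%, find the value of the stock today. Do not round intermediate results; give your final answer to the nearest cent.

D_1 = 3.77718
D_2 = 4.03025
Terminal value at year 2: TV = D_2×(1+g_2)/(r−g_2) = 4.09070/0.062 = 65.97911
P_0 = D_1/(1+r)^1 + D_2/(1+r)^2 + TV/(1+r)^2
    = 3.50713 + 3.47457 + 56.88202 = 63.86372

$63.86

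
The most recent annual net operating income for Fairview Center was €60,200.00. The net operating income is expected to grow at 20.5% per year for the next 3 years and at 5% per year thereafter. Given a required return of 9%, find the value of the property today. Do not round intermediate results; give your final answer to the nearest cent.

D_1 = 72541.00000
D_2 = 87411.90500
D_3 = 105331.34552
Terminal value at year 3: TV = D_3×(1+g_2)/(r−g_2) = 110597.91280/0.04 = 2764947.82003
P_0 = D_1/(1+r)^1 + D_2/(1+r)^2 + D_3/(1+r)^3 + TV/(1+r)^3
    = 66551.37615 + 73572.85161 + 81335.12495 + 2135047.02986 = 2356506.38256

€2356506.38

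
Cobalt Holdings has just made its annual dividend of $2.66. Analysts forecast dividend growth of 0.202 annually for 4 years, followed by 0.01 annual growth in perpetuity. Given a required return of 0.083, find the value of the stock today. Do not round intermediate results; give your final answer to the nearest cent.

$69.75

D_1 = 3.19732
D_2 = 3.84318
D_3 = 4.61950
D_4 = 5.55264
Terminal value at year 4: TV = D_4×(1+g_2)/(r−g_2) = 5.60817/0.073 = 76.82420
P_0 = D_1/(1+r)^1 + D_2/(1+r)^2 + D_3/(1+r)^3 + D_4/(1+r)^4 + TV/(1+r)^4
    = 2.95228 + 3.27668 + 3.63672 + 4.03632 + 55.84499 = 69.74698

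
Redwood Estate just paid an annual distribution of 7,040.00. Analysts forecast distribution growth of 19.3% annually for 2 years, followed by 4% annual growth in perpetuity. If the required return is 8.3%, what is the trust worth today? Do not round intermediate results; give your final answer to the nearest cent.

D_1 = 8398.72000
D_2 = 10019.67296
Terminal value at year 2: TV = D_2×(1+g_2)/(r−g_2) = 10420.45988/0.043 = 242336.27624
P_0 = D_1/(1+r)^1 + D_2/(1+r)^2 + TV/(1+r)^2
    = 7755.05078 + 8542.72907 + 206614.84270 = 222912.62256

222912.62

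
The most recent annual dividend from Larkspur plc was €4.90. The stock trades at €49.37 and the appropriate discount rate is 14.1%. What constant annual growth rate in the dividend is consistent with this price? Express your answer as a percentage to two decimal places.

P = D₀(1+g)/(r−g) ⇒ P(r−g) = D₀(1+g) ⇒ g(P+D₀) = P·r − D₀
g = (P·r − D₀)/(P + D₀) = (€49.37×0.141 − €4.90) / (€49.37 + €4.90) = 0.037980

3.80%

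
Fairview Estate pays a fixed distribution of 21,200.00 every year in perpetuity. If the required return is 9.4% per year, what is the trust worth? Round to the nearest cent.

225531.91

Level perpetuity: PV = C / r = 21,200.00 / 0.094 = 225,531.91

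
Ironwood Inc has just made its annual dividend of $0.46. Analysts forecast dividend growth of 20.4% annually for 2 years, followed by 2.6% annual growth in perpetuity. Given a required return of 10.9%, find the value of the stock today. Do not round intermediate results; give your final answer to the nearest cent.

D_1 = 0.55384
D_2 = 0.66682
Terminal value at year 2: TV = D_2×(1+g_2)/(r−g_2) = 0.68416/0.083 = 8.24290
P_0 = D_1/(1+r)^1 + D_2/(1+r)^2 + TV/(1+r)^2
    = 0.49940 + 0.54219 + 6.70219 = 7.74378

$7.74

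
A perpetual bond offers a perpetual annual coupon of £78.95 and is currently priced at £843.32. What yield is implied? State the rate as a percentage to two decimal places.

P = C/r ⇒ r = C/P = £78.95/£843.32 = 0.093618

9.36%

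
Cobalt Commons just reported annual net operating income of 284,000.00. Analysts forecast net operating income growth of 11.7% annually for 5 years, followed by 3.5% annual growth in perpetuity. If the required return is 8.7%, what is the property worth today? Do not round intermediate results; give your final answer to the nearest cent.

D_1 = 317228.00000
D_2 = 354343.67600
D_3 = 395801.88609
D_4 = 442110.70676
D_5 = 493837.65946
Terminal value at year 5: TV = D_5×(1+g_2)/(r−g_2) = 511121.97754/0.052 = 9829268.79879
P_0 = D_1/(1+r)^1 + D_2/(1+r)^2 + D_3/(1+r)^3 + D_4/(1+r)^4 + D_5/(1+r)^5 + TV/(1+r)^5
    = 291838.08648 + 299892.49549 + 308169.19729 + 316674.32693 + 325414.18876 + 6476993.94942 = 8018982.24438

8018982.24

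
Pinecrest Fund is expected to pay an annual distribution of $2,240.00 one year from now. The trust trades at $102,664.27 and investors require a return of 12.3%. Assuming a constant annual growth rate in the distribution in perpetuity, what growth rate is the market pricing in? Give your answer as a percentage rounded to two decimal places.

10.12%

P = D₁/(r−g) ⇒ g = r − D₁/P = 0.123 − $2,240.00/$102,664.27 = 0.101181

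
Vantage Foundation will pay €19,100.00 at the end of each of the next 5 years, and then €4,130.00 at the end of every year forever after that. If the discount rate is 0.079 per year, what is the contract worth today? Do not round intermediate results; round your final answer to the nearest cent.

€112207.22

PV of 5-year annuity: €19,100.00 × [1 − (1+0.079)^−5] / 0.079 = 76462.17982
Perpetuity value at year 5: €4,130.00 / 0.079 = 52278.48101
PV of perpetuity: 52278.48101 / (1+0.079)^5 = 35745.03585
Total PV = 76462.17982 + 35745.03585 = 112207.21566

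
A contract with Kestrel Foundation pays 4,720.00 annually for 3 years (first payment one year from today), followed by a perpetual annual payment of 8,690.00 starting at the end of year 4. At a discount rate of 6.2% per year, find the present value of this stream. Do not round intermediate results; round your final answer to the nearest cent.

129588.58

PV of 3-year annuity: 4,720.00 × [1 − (1+0.062)^−3] / 0.062 = 12570.07569
Perpetuity value at year 3: 8,690.00 / 0.062 = 140161.29032
PV of perpetuity: 140161.29032 / (1+0.062)^3 = 117018.50267
Total PV = 12570.07569 + 117018.50267 = 129588.57836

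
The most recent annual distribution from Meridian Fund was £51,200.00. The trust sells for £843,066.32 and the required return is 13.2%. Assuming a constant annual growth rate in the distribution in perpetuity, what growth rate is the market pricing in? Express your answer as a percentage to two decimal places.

P = D₀(1+g)/(r−g) ⇒ P(r−g) = D₀(1+g) ⇒ g(P+D₀) = P·r − D₀
g = (P·r − D₀)/(P + D₀) = (£843,066.32×0.132 − £51,200.00) / (£843,066.32 + £51,200.00) = 0.067189

6.72%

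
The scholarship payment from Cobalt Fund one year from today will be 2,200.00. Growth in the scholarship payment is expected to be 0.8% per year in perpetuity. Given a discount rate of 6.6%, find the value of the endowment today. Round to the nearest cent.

Growing perpetuity: P = D₁ / (r − g) = 2,200.0000 / (0.066 − 0.008) = 37,931.03

37931.03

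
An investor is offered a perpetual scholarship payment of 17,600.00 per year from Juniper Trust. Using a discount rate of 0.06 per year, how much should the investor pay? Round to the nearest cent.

Level perpetuity: PV = C / r = 17,600.00 / 0.06 = 293,333.33

293333.33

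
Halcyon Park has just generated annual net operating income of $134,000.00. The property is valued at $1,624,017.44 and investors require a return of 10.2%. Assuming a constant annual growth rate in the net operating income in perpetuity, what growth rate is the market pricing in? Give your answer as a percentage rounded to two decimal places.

1.80%

P = D₀(1+g)/(r−g) ⇒ P(r−g) = D₀(1+g) ⇒ g(P+D₀) = P·r − D₀
g = (P·r − D₀)/(P + D₀) = ($1,624,017.44×0.102 − $134,000.00) / ($1,624,017.44 + $134,000.00) = 0.018003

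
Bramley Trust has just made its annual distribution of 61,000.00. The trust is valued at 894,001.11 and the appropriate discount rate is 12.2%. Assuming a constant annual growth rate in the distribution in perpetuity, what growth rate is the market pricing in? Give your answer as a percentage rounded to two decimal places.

P = D₀(1+g)/(r−g) ⇒ P(r−g) = D₀(1+g) ⇒ g(P+D₀) = P·r − D₀
g = (P·r − D₀)/(P + D₀) = (894,001.11×0.122 − 61,000.00) / (894,001.11 + 61,000.00) = 0.050333

5.03%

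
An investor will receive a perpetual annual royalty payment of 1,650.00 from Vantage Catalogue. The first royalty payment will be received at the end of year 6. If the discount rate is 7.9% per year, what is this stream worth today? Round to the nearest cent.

Value at end of year 5: C / r = 1,650.00 / 0.079 = 20,886.0759
Discount to today: PV = 20,886.0759 / (1 + 0.079)^5 = 20,886.0759 / 1.462538 = 14,280.70

14280.70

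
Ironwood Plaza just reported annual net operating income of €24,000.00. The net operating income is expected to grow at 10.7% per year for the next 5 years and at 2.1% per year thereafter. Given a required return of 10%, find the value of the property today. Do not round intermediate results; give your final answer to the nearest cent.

D_1 = 26568.00000
D_2 = 29410.77600
D_3 = 32557.72903
D_4 = 36041.40604
D_5 = 39897.83648
Terminal value at year 5: TV = D_5×(1+g_2)/(r−g_2) = 40735.69105/0.079 = 515641.65887
P_0 = D_1/(1+r)^1 + D_2/(1+r)^2 + D_3/(1+r)^3 + D_4/(1+r)^4 + D_5/(1+r)^5 + TV/(1+r)^5
    = 24152.72727 + 24306.42645 + 24461.10371 + 24616.76527 + 24773.41742 + 320172.90105 = 442483.34117

€442483.34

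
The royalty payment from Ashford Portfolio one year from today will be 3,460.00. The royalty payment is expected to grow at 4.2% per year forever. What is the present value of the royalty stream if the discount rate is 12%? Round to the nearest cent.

44358.97

Growing perpetuity: P = D₁ / (r − g) = 3,460.0000 / (0.12 − 0.042) = 44,358.97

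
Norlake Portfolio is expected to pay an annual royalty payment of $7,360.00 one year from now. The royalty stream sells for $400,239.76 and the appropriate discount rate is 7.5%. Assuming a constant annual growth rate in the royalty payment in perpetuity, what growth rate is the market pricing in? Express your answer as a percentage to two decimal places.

P = D₁/(r−g) ⇒ g = r − D₁/P = 0.075 − $7,360.00/$400,239.76 = 0.056611

5.66%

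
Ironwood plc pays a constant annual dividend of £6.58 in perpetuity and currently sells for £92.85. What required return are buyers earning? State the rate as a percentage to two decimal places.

7.09%

P = C/r ⇒ r = C/P = £6.58/£92.85 = 0.070867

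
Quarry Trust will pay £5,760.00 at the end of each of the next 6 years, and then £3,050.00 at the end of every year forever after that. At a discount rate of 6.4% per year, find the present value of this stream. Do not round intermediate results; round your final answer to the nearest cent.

£60816.35

PV of 6-year annuity: £5,760.00 × [1 − (1+0.064)^−6] / 0.064 = 27971.29109
Perpetuity value at year 6: £3,050.00 / 0.064 = 47656.25000
PV of perpetuity: 47656.25000 / (1+0.064)^6 = 32845.06288
Total PV = 27971.29109 + 32845.06288 = 60816.35397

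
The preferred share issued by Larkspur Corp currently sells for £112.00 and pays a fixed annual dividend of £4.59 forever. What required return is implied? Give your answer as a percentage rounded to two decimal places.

4.10%

P = C/r ⇒ r = C/P = £4.59/£112.00 = 0.040982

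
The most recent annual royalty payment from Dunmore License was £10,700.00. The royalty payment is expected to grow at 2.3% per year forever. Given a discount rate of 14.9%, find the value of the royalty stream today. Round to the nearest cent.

D₁ = D₀ × (1 + g) = £10,700.00 × 1.023 = £10,946.1000
Growing perpetuity: P = D₁ / (r − g) = £10,946.1000 / (0.149 − 0.023) = £86,873.81

£86873.81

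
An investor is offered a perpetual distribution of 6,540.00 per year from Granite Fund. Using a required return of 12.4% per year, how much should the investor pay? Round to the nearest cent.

52741.94

Level perpetuity: PV = C / r = 6,540.00 / 0.124 = 52,741.94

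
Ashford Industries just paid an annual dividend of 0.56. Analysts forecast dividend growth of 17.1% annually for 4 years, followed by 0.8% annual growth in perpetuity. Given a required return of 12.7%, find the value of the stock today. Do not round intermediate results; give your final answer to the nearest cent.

8.00

D_1 = 0.65576
D_2 = 0.76789
D_3 = 0.89920
D_4 = 1.05297
Terminal value at year 4: TV = D_4×(1+g_2)/(r−g_2) = 1.06139/0.119 = 8.91927
P_0 = D_1/(1+r)^1 + D_2/(1+r)^2 + D_3/(1+r)^3 + D_4/(1+r)^4 + TV/(1+r)^4
    = 0.58186 + 0.60458 + 0.62818 + 0.65271 + 5.52883 = 7.99617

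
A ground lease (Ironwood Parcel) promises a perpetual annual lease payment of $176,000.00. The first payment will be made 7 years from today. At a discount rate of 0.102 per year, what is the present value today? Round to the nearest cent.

$963436.13

Value at end of year 6: C / r = $176,000.00 / 0.102 = $1,725,490.1961
Discount to today: PV = $1,725,490.1961 / (1 + 0.102)^6 = $1,725,490.1961 / 1.790975 = $963,436.13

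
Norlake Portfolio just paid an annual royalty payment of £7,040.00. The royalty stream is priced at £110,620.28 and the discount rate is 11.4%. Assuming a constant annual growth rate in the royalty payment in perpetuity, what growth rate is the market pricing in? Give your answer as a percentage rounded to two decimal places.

P = D₀(1+g)/(r−g) ⇒ P(r−g) = D₀(1+g) ⇒ g(P+D₀) = P·r − D₀
g = (P·r − D₀)/(P + D₀) = (£110,620.28×0.114 − £7,040.00) / (£110,620.28 + £7,040.00) = 0.047346

4.73%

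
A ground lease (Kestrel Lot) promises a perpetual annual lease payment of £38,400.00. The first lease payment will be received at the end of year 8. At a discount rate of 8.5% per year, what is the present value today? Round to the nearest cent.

Value at end of year 7: C / r = £38,400.00 / 0.085 = £451,764.7059
Discount to today: PV = £451,764.7059 / (1 + 0.085)^7 = £451,764.7059 / 1.770142 = £255,213.79

£255213.79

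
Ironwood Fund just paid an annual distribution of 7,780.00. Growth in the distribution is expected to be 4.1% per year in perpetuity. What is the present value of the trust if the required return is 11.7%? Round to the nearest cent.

106565.53

D₁ = D₀ × (1 + g) = 7,780.00 × 1.041 = 8,098.9800
Growing perpetuity: P = D₁ / (r − g) = 8,098.9800 / (0.117 − 0.041) = 106,565.53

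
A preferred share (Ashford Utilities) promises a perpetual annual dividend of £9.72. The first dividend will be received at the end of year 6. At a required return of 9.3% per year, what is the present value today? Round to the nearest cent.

£67.00

Value at end of year 5: C / r = £9.72 / 0.093 = £104.5161
Discount to today: PV = £104.5161 / (1 + 0.093)^5 = £104.5161 / 1.559915 = £67.00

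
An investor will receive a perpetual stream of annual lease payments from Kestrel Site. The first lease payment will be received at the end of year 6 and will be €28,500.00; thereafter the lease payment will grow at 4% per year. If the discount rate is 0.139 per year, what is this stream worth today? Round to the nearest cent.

Value at end of year 5: C₁ / (r − g) = €28,500.00 / (0.139 − 0.04) = €287,878.7879
Discount to today: PV = €287,878.7879 / (1 + 0.139)^5 = €287,878.7879 / 1.916985 = €150,172.72

€150172.72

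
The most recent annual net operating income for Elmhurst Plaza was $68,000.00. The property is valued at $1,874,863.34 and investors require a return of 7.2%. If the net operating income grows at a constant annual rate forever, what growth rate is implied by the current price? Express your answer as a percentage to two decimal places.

P = D₀(1+g)/(r−g) ⇒ P(r−g) = D₀(1+g) ⇒ g(P+D₀) = P·r − D₀
g = (P·r − D₀)/(P + D₀) = ($1,874,863.34×0.072 − $68,000.00) / ($1,874,863.34 + $68,000.00) = 0.034480

3.45%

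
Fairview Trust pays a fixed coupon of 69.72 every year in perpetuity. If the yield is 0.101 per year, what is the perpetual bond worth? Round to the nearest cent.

690.30

Level perpetuity: PV = C / r = 69.72 / 0.101 = 690.30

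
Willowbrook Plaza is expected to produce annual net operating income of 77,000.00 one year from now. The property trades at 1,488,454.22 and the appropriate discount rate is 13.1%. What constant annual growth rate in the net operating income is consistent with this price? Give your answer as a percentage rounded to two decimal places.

7.93%

P = D₁/(r−g) ⇒ g = r − D₁/P = 0.131 − 77,000.00/1,488,454.22 = 0.079268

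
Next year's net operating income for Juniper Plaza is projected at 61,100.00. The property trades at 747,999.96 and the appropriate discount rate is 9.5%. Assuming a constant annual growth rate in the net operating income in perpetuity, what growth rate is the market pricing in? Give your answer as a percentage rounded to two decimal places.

P = D₁/(r−g) ⇒ g = r − D₁/P = 0.095 − 61,100.00/747,999.96 = 0.013316

1.33%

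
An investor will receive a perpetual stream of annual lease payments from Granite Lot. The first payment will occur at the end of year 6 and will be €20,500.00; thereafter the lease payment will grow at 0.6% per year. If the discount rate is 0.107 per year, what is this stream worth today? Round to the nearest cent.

€122094.02

Value at end of year 5: C₁ / (r − g) = €20,500.00 / (0.107 − 0.006) = €202,970.2970
Discount to today: PV = €202,970.2970 / (1 + 0.107)^5 = €202,970.2970 / 1.662410 = €122,094.02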